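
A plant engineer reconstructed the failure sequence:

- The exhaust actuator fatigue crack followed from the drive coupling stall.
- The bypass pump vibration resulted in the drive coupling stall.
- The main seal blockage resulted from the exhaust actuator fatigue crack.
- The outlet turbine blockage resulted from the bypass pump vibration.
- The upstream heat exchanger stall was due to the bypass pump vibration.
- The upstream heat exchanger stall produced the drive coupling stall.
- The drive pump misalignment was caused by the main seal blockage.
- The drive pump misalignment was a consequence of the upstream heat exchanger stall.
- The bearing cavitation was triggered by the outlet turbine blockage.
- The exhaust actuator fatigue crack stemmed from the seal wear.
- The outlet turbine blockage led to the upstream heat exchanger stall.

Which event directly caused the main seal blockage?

the exhaust actuator fatigue crack

Upstream contributors include the bypass pump vibration, the outlet turbine blockage, the upstream heat exchanger stall, the drive coupling stall, the seal wear, but only the exhaust actuator fatigue crack feeds directly into the main seal blockage.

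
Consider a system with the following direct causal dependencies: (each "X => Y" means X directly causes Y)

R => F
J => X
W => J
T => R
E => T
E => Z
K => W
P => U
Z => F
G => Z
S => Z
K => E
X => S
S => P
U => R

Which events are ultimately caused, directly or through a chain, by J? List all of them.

Direct effects: X.
2 steps out: S.
3 steps out: Z, P.
4 steps out: U, F.
5 steps out: R.
Not reachable from it: K, W, E, T, G.

F, P, R, S, U, X, Z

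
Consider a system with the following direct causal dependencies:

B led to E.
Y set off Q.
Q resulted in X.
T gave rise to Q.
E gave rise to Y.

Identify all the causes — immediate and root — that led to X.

B, E, Q, T, Y

Immediate cause of X: Q.
Further upstream: B, E, Y, T.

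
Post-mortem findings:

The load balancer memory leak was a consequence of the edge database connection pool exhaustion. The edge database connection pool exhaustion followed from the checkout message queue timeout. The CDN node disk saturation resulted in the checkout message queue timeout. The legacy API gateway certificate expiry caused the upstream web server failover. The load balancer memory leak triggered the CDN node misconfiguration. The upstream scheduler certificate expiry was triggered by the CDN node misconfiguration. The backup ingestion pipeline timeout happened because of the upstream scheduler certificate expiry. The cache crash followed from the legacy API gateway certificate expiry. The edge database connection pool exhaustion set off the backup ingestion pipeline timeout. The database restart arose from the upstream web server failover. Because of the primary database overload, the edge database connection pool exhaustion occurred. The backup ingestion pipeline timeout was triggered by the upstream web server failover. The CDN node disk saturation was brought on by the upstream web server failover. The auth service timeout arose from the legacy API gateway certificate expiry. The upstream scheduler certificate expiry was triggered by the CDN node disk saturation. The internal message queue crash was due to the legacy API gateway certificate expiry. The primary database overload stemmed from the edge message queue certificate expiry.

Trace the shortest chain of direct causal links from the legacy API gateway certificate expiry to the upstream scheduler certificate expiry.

the legacy API gateway certificate expiry → the upstream web server failover
the upstream web server failover → the CDN node disk saturation
the CDN node disk saturation → the upstream scheduler certificate expiry
Length: 3 steps.

the legacy API gateway certificate expiry → the upstream web server failover → the CDN node disk saturation → the upstream scheduler certificate expiry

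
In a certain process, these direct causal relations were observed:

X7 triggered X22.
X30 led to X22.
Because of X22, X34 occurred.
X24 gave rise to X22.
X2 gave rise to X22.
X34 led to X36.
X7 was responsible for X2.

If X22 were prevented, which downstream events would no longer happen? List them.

X34, X36

Downstream of X22: X34, X36.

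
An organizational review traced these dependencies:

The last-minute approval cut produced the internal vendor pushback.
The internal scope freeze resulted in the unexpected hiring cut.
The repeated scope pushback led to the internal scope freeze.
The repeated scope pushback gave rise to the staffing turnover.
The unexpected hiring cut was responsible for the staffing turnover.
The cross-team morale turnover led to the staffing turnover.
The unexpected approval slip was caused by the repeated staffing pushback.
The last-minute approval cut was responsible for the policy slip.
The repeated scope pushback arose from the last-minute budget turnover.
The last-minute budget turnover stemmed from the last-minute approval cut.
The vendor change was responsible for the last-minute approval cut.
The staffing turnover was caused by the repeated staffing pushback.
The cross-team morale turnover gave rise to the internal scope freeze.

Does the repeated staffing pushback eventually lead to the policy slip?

The repeated staffing pushback leads to the staffing turnover, the unexpected approval slip; the policy slip is not among them.

No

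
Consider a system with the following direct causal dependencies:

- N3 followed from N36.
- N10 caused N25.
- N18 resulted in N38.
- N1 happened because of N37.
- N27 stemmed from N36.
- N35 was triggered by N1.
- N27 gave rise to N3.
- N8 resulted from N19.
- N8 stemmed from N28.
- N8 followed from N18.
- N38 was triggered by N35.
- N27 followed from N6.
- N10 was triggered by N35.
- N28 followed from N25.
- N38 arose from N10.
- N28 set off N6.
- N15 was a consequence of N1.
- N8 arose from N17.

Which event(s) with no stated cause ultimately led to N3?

Tracing upstream from N3: N3 ← N27 ← N6 ← N28 ← N25 ← N10 ← N35 ← N1 ← N37.
A separate upstream branch: N3 ← N36.
Each of those chain origins has no stated cause.

N36, N37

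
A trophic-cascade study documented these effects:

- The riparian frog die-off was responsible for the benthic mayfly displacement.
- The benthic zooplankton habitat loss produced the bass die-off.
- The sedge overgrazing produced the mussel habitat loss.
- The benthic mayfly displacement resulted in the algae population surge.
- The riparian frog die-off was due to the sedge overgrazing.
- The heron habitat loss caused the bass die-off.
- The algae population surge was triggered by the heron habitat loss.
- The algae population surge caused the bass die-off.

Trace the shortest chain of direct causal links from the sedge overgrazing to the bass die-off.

the sedge overgrazing → the riparian frog die-off → the benthic mayfly displacement → the algae population surge → the bass die-off

the sedge overgrazing → the riparian frog die-off
the riparian frog die-off → the benthic mayfly displacement
the benthic mayfly displacement → the algae population surge
the algae population surge → the bass die-off
Length: 4 steps.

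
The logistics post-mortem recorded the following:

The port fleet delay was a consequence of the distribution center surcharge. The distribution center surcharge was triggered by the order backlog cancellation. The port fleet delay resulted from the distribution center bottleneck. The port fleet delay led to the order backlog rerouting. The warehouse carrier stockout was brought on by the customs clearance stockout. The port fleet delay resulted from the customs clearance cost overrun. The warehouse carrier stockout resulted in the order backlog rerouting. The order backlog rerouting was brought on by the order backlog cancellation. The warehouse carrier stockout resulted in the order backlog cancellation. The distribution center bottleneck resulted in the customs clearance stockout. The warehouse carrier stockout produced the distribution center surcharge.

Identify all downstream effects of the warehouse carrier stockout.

the distribution center surcharge, the order backlog cancellation, the order backlog rerouting, the port fleet delay

Direct effects: the order backlog cancellation, the distribution center surcharge, the order backlog rerouting.
2 steps out: the port fleet delay.
Not reachable from it: the distribution center bottleneck, the customs clearance stockout, the customs clearance cost overrun.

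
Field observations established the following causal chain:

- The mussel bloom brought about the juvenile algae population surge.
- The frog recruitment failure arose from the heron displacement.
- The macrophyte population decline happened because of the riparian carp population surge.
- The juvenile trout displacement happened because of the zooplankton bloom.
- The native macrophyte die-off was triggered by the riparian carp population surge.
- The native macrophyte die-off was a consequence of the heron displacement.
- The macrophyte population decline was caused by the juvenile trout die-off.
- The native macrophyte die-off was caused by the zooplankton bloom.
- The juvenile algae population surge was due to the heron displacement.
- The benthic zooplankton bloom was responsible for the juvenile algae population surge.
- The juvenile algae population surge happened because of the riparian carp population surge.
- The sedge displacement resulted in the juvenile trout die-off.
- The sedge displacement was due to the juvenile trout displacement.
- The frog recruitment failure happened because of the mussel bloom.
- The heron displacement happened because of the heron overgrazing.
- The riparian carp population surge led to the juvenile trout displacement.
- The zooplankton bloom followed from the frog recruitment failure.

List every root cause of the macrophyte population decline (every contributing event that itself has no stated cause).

the heron overgrazing, the mussel bloom, the riparian carp population surge

Tracing upstream from the macrophyte population decline: the macrophyte population decline ← the juvenile trout die-off ← the sedge displacement ← the juvenile trout displacement ← the zooplankton bloom ← the frog recruitment failure ← the heron displacement ← the heron overgrazing.
A separate upstream branch: the macrophyte population decline ← the juvenile trout die-off ← the sedge displacement ← the juvenile trout displacement ← the zooplankton bloom ← the frog recruitment failure ← the mussel bloom.
A separate upstream branch: the macrophyte population decline ← the riparian carp population surge.
Each of those chain origins has no stated cause.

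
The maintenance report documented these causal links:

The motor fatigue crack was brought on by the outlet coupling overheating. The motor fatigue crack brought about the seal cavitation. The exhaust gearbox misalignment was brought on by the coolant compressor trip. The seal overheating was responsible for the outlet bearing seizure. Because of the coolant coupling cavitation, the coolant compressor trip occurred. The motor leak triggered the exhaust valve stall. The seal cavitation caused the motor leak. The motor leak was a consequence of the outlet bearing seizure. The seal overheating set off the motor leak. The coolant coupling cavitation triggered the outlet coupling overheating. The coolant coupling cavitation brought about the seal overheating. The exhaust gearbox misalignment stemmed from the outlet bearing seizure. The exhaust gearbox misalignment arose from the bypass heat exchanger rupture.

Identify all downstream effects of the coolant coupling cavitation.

the coolant compressor trip, the exhaust gearbox misalignment, the exhaust valve stall, the motor fatigue crack, the motor leak, the outlet bearing seizure, the outlet coupling overheating, the seal cavitation, the seal overheating

Direct effects: the coolant compressor trip, the outlet coupling overheating, the seal overheating.
2 steps out: the motor fatigue crack, the outlet bearing seizure, the motor leak, the exhaust gearbox misalignment.
3 steps out: the seal cavitation, the exhaust valve stall.
Not reachable from it: the bypass heat exchanger rupture.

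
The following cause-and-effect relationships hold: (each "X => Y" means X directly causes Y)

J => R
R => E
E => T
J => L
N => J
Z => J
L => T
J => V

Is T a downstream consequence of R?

There is a causal chain: R → E → T.

Yes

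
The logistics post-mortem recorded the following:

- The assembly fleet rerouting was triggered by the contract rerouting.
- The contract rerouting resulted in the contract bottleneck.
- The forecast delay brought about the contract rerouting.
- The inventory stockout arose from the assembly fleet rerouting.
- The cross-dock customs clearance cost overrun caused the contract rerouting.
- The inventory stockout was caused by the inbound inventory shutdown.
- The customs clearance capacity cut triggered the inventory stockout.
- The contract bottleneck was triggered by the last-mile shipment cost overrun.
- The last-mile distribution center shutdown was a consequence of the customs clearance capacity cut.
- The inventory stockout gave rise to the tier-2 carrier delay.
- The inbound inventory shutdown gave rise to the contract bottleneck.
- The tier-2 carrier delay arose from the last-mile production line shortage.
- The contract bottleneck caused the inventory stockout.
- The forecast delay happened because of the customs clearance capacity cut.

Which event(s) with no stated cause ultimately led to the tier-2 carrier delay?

the cross-dock customs clearance cost overrun, the customs clearance capacity cut, the inbound inventory shutdown, the last-mile production line shortage, the last-mile shipment cost overrun

Tracing upstream from the tier-2 carrier delay: the tier-2 carrier delay ← the inventory stockout ← the customs clearance capacity cut.
A separate upstream branch: the tier-2 carrier delay ← the inventory stockout ← the contract bottleneck ← the last-mile shipment cost overrun.
A separate upstream branch: the tier-2 carrier delay ← the last-mile production line shortage.
A separate upstream branch: the tier-2 carrier delay ← the inventory stockout ← the inbound inventory shutdown.
A separate upstream branch: the tier-2 carrier delay ← the inventory stockout ← the assembly fleet rerouting ← the contract rerouting ← the cross-dock customs clearance cost overrun.
Each of those chain origins has no stated cause.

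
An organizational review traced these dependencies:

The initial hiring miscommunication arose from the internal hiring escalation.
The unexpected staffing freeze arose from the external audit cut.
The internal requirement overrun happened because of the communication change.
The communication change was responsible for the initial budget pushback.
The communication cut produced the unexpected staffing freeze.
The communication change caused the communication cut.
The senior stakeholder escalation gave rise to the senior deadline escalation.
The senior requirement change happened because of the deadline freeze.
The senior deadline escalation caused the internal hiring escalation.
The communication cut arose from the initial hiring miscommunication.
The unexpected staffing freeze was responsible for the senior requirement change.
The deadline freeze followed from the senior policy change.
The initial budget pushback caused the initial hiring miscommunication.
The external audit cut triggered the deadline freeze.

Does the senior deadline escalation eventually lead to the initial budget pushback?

No

The senior deadline escalation leads to the internal hiring escalation, the initial hiring miscommunication, the communication cut, the unexpected staffing freeze, the senior requirement change; the initial budget pushback is not among them.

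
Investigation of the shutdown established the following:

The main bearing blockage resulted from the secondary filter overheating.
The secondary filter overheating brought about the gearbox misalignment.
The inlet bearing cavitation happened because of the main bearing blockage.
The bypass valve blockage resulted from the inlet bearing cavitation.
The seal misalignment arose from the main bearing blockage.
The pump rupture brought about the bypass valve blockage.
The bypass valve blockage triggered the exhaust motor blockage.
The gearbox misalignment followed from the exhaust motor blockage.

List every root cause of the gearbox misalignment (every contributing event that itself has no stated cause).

Tracing upstream from the gearbox misalignment: the gearbox misalignment ← the secondary filter overheating.
A separate upstream branch: the gearbox misalignment ← the exhaust motor blockage ← the bypass valve blockage ← the pump rupture.
Each of those chain origins has no stated cause.

the pump rupture, the secondary filter overheating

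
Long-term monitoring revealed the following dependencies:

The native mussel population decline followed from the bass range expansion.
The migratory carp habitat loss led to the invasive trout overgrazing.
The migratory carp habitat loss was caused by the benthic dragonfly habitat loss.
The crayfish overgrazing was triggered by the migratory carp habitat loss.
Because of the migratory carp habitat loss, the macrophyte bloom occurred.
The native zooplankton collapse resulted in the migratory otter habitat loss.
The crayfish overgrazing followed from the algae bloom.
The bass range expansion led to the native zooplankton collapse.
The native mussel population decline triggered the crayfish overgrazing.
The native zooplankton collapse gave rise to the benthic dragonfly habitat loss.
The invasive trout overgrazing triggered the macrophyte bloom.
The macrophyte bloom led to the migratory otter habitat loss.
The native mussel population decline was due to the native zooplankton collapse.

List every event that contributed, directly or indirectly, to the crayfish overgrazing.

the algae bloom, the bass range expansion, the benthic dragonfly habitat loss, the migratory carp habitat loss, the native mussel population decline, the native zooplankton collapse

Immediate causes of the crayfish overgrazing: the migratory carp habitat loss, the native mussel population decline, the algae bloom.
Further upstream: the bass range expansion, the native zooplankton collapse, the benthic dragonfly habitat loss.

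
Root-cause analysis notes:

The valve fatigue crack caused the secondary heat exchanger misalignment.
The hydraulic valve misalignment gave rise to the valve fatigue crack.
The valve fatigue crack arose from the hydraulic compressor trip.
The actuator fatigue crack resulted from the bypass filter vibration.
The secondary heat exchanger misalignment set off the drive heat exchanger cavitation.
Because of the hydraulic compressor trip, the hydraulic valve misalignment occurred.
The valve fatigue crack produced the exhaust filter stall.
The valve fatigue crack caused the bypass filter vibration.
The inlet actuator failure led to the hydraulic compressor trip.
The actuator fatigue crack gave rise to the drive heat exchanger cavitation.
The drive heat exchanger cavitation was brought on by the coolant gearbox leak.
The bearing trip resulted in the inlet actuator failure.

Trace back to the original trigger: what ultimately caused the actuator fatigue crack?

the bearing trip

Tracing upstream from the actuator fatigue crack: the actuator fatigue crack ← the bypass filter vibration ← the valve fatigue crack ← the hydraulic compressor trip ← the inlet actuator failure ← the bearing trip.
The bearing trip has no stated cause, so it is the root.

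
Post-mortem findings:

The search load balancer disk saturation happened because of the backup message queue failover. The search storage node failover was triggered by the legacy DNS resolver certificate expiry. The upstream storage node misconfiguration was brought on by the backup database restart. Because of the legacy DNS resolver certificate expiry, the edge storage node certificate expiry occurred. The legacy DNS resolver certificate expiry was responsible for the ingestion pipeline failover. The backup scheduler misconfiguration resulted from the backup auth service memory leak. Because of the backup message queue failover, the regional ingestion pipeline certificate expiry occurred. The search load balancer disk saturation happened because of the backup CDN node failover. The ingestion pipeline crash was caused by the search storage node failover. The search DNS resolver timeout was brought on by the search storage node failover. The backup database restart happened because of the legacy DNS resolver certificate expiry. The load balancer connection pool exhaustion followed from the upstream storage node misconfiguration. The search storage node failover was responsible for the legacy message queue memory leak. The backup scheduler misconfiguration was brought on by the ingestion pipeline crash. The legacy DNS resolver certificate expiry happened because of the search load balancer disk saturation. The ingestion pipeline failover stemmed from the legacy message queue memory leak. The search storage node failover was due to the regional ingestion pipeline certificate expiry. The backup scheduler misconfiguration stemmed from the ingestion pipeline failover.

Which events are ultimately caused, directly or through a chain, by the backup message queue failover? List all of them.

the backup database restart, the backup scheduler misconfiguration, the edge storage node certificate expiry, the ingestion pipeline crash, the ingestion pipeline failover, the legacy DNS resolver certificate expiry, the legacy message queue memory leak, the load balancer connection pool exhaustion, the regional ingestion pipeline certificate expiry, the search DNS resolver timeout, the search load balancer disk saturation, the search storage node failover, the upstream storage node misconfiguration

Direct effects: the search load balancer disk saturation, the regional ingestion pipeline certificate expiry.
2 steps out: the legacy DNS resolver certificate expiry, the search storage node failover.
3 steps out: the legacy message queue memory leak, the backup database restart, the ingestion pipeline failover, the edge storage node certificate expiry, the search DNS resolver timeout, the ingestion pipeline crash.
4 steps out: the upstream storage node misconfiguration, the backup scheduler misconfiguration.
5 steps out: the load balancer connection pool exhaustion.
Not reachable from it: the backup CDN node failover, the backup auth service memory leak.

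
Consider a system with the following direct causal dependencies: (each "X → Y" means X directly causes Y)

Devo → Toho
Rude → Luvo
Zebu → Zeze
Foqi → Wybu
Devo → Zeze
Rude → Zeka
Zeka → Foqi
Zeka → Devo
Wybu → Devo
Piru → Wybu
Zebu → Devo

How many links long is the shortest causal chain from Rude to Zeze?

Shortest chain: Rude → Zeka → Devo → Zeze.

3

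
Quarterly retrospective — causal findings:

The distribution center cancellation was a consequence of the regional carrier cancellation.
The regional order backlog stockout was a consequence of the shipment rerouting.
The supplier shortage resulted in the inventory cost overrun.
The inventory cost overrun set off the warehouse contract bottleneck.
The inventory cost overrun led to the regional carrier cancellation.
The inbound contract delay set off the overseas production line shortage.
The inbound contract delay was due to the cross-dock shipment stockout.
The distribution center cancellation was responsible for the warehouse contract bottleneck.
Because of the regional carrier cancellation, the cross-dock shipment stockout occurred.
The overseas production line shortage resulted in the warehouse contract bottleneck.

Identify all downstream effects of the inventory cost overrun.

Direct effects: the regional carrier cancellation, the warehouse contract bottleneck.
2 steps out: the distribution center cancellation, the cross-dock shipment stockout.
3 steps out: the inbound contract delay.
4 steps out: the overseas production line shortage.
Not reachable from it: the supplier shortage, the shipment rerouting, the regional order backlog stockout.

the cross-dock shipment stockout, the distribution center cancellation, the inbound contract delay, the overseas production line shortage, the regional carrier cancellation, the warehouse contract bottleneck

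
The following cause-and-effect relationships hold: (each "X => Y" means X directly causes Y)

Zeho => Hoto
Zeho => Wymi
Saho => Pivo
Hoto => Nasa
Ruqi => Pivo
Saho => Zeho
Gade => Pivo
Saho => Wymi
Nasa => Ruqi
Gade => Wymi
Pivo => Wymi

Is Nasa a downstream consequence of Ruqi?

No

Ruqi leads to Pivo, Wymi; Nasa is not among them.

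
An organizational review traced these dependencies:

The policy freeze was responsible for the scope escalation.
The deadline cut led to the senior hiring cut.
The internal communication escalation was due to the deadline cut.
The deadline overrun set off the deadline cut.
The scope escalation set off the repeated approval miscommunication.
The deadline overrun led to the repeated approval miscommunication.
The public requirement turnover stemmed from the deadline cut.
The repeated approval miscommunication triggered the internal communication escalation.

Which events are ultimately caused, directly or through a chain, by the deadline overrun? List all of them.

Direct effects: the deadline cut, the repeated approval miscommunication.
2 steps out: the senior hiring cut, the public requirement turnover, the internal communication escalation.
Not reachable from it: the policy freeze, the scope escalation.

the deadline cut, the internal communication escalation, the public requirement turnover, the repeated approval miscommunication, the senior hiring cut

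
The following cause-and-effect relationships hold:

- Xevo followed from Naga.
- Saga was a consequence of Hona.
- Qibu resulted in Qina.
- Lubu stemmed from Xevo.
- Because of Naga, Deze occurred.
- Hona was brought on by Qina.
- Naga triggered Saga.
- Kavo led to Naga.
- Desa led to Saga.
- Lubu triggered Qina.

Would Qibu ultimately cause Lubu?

No

Qibu leads to Qina, Hona, Saga; Lubu is not among them.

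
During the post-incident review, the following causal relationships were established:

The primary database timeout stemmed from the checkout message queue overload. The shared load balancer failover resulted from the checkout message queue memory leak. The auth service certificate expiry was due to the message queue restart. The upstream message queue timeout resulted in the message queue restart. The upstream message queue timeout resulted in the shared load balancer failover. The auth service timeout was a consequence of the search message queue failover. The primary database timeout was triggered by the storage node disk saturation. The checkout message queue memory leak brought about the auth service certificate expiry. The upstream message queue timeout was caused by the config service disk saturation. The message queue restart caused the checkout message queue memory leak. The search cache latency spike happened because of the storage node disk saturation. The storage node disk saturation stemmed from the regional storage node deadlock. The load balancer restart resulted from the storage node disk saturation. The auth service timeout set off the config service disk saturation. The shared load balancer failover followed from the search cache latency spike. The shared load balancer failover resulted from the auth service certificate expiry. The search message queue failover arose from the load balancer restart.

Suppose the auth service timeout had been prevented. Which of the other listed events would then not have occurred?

Downstream of the auth service timeout: the config service disk saturation, the upstream message queue timeout, the message queue restart, the checkout message queue memory leak, the auth service certificate expiry, the shared load balancer failover.
Of those, still caused via another path: the shared load balancer failover.
The remainder have no surviving cause.

the auth service certificate expiry, the checkout message queue memory leak, the config service disk saturation, the message queue restart, the upstream message queue timeout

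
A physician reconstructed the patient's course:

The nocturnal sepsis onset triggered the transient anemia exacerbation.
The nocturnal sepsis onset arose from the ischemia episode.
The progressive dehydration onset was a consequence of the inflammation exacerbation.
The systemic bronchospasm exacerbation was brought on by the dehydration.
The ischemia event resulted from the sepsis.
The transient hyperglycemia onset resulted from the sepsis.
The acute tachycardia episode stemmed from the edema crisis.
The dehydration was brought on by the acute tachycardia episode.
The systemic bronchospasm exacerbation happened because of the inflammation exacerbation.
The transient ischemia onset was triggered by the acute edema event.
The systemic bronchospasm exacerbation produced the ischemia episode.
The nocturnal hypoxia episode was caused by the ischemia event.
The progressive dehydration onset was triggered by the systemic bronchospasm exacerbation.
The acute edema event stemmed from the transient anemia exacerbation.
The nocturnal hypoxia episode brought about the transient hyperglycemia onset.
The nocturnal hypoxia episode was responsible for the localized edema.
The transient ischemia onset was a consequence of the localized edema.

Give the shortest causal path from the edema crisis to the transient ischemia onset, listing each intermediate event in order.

the edema crisis → the acute tachycardia episode
the acute tachycardia episode → the dehydration
the dehydration → the systemic bronchospasm exacerbation
the systemic bronchospasm exacerbation → the ischemia episode
the ischemia episode → the nocturnal sepsis onset
the nocturnal sepsis onset → the transient anemia exacerbation
the transient anemia exacerbation → the acute edema event
the acute edema event → the transient ischemia onset
Length: 8 steps.

the edema crisis → the acute tachycardia episode → the dehydration → the systemic bronchospasm exacerbation → the ischemia episode → the nocturnal sepsis onset → the transient anemia exacerbation → the acute edema event → the transient ischemia onset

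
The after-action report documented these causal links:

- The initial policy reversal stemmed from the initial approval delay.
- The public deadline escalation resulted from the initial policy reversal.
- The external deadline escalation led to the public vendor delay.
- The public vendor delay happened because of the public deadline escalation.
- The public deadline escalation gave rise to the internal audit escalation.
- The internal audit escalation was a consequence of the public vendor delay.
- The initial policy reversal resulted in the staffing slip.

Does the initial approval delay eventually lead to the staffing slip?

Yes

There is a causal chain: the initial approval delay → the initial policy reversal → the staffing slip.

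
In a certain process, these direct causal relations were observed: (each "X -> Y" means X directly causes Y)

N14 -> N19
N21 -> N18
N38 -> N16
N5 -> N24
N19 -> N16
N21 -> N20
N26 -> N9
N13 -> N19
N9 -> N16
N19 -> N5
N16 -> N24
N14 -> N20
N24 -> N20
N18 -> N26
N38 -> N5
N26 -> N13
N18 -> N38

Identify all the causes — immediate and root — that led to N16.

N13, N14, N18, N19, N21, N26, N38, N9

Immediate causes of N16: N38, N9, N19.
Further upstream: N21, N18, N26, N13, N14.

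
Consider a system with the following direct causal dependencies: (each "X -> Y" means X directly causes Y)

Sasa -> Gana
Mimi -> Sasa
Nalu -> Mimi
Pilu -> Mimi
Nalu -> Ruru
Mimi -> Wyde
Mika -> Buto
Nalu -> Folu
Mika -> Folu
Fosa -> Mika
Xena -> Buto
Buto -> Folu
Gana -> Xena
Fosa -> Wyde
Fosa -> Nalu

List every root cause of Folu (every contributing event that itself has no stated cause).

Fosa, Pilu

Tracing upstream from Folu: Folu ← Nalu ← Fosa.
A separate upstream branch: Folu ← Buto ← Xena ← Gana ← Sasa ← Mimi ← Pilu.
Each of those chain origins has no stated cause.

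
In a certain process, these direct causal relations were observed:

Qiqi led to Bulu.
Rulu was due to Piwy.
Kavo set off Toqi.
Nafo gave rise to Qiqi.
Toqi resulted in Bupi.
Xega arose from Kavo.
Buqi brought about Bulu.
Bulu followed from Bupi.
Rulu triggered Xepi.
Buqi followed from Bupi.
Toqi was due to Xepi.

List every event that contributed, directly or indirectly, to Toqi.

Immediate causes of Toqi: Kavo, Xepi.
Further upstream: Piwy, Rulu.

Kavo, Piwy, Rulu, Xepi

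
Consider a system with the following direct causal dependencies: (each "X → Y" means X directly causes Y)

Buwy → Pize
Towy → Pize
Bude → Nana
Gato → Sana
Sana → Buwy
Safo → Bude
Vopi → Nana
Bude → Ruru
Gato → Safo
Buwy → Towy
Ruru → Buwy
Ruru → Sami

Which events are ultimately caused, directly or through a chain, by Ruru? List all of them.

Direct effects: Buwy, Sami.
2 steps out: Towy, Pize.
Not reachable from it: Gato, Safo, Bude, Vopi, Sana, Nana.

Buwy, Pize, Sami, Towy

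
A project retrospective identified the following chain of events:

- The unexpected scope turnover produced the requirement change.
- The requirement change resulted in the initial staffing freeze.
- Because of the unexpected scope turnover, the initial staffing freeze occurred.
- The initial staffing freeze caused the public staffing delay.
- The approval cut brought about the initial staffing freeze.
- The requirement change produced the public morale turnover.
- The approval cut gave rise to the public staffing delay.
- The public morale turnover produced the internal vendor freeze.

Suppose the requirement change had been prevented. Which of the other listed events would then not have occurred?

the internal vendor freeze, the public morale turnover

Downstream of the requirement change: the initial staffing freeze, the public morale turnover, the public staffing delay, the internal vendor freeze.
Of those, still caused via another path: the initial staffing freeze, the public staffing delay.
The remainder have no surviving cause.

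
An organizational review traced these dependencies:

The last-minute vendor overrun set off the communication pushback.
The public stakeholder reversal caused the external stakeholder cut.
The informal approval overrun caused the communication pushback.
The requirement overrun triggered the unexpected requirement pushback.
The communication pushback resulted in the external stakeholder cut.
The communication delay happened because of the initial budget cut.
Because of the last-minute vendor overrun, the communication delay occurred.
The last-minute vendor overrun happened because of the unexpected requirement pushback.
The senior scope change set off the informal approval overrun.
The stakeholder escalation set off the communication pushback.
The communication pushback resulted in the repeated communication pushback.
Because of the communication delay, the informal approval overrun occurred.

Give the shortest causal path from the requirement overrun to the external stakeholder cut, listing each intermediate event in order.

the requirement overrun → the unexpected requirement pushback
the unexpected requirement pushback → the last-minute vendor overrun
the last-minute vendor overrun → the communication pushback
the communication pushback → the external stakeholder cut
Length: 4 steps.

the requirement overrun → the unexpected requirement pushback → the last-minute vendor overrun → the communication pushback → the external stakeholder cut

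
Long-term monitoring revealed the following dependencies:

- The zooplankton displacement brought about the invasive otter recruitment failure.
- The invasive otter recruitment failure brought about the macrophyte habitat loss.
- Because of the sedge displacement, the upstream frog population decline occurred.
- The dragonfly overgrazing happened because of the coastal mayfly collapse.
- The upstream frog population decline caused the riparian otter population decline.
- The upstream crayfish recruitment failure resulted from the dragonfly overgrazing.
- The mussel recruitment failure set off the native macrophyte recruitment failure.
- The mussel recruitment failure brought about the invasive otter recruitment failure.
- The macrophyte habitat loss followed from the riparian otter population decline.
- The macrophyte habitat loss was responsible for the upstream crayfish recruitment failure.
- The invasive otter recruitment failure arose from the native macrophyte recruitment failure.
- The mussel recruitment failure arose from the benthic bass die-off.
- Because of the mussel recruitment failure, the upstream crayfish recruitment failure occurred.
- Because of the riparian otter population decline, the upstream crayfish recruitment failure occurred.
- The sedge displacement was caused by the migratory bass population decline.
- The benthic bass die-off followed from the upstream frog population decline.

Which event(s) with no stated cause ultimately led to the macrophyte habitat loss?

Tracing upstream from the macrophyte habitat loss: the macrophyte habitat loss ← the riparian otter population decline ← the upstream frog population decline ← the sedge displacement ← the migratory bass population decline.
A separate upstream branch: the macrophyte habitat loss ← the invasive otter recruitment failure ← the zooplankton displacement.
Each of those chain origins has no stated cause.

the migratory bass population decline, the zooplankton displacement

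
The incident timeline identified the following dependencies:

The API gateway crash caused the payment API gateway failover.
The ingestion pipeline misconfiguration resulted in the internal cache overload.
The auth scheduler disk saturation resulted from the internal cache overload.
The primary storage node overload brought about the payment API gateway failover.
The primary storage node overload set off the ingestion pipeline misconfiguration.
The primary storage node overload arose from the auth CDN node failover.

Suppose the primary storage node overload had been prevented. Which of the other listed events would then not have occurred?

the auth scheduler disk saturation, the ingestion pipeline misconfiguration, the internal cache overload

Downstream of the primary storage node overload: the payment API gateway failover, the ingestion pipeline misconfiguration, the internal cache overload, the auth scheduler disk saturation.
Of those, still caused via another path: the payment API gateway failover.
The remainder have no surviving cause.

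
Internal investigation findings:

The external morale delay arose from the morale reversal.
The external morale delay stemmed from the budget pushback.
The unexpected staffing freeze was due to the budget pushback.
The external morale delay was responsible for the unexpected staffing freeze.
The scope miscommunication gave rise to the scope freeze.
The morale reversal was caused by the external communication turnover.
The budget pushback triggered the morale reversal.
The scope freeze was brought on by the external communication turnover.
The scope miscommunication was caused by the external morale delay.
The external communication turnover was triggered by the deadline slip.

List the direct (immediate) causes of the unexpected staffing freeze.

the budget pushback, the external morale delay

Upstream contributors include the deadline slip, the external communication turnover, the morale reversal, but only the budget pushback, the external morale delay feed directly into the unexpected staffing freeze.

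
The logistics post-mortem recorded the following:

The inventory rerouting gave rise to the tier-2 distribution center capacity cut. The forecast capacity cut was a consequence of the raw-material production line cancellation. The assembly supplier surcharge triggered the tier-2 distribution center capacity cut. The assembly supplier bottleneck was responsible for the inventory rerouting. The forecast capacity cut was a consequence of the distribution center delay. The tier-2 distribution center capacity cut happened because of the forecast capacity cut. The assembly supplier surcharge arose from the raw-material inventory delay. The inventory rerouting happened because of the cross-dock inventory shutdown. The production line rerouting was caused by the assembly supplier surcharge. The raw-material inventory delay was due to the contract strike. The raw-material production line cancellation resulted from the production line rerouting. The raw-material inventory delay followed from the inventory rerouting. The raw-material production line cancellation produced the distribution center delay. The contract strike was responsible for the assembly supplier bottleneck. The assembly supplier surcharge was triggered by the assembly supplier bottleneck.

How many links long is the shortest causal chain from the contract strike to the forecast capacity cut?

5

Shortest chain: the contract strike → the assembly supplier bottleneck → the assembly supplier surcharge → the production line rerouting → the raw-material production line cancellation → the forecast capacity cut.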